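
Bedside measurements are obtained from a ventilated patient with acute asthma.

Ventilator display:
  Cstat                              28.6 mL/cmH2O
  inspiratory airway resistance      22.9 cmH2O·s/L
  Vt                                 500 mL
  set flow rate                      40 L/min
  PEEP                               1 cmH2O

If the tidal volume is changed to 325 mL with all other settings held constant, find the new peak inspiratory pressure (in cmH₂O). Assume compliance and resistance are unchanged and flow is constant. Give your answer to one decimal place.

27.6

Flow: 40 L/min ÷ 60 = 0.6667 L/s.
PIP = Vt/C + R·V̇ + PEEP (constant-flow equation of motion).
Only the elastic term changes: ΔPIP = ΔVt / C = (325 − 500) / 28.6 = -6.119 cmH2O.
Original PIP = 500/28.6 + 22.9×0.6667 + 1 = 33.75 cmH2O; new PIP = 33.75 + (-6.119) = 27.631 cmH2O.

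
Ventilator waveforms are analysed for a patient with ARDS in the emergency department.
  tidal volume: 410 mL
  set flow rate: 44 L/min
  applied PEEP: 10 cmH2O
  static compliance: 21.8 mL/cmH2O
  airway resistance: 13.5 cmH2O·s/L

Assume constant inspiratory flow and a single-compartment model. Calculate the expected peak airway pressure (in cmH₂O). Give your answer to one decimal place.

38.7

Flow: 44 L/min ÷ 60 = 0.7333 L/s.
Equation of motion (constant flow): PIP = Vt/C + R·V̇ + PEEP.
PIP = 410/21.8 + 13.5×0.7333 + 10 = 18.807 + 9.9 + 10 = 38.707 cmH2O.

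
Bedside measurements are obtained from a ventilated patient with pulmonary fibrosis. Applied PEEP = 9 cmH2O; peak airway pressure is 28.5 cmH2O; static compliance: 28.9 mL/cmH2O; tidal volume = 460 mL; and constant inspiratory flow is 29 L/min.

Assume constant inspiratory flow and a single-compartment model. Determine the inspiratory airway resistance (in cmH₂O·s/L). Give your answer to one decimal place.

7.4

Flow: 29 L/min ÷ 60 = 0.4833 L/s.
Equation of motion (constant flow): PIP = Vt/C + R·V̇ + PEEP.
R·V̇ = PIP − Vt/C − PEEP = 28.5 − 460/28.9 − 9 = 28.5 − 15.917 − 9 = 3.583 cmH2O.
R = 3.583 / 0.4833 = 7.414 cmH2O·s/L.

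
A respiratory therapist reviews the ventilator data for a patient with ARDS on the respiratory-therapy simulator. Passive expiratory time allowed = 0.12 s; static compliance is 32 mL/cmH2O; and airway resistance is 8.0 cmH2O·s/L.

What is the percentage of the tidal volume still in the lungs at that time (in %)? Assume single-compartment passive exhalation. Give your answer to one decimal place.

τ = R × C = 8.0 × 32 mL/cmH2O = 8.0 × 0.032 L/cmH2O = 0.256 s.
Passive exhalation: V(t)/V₀ = e^(−t/τ) = e^(−0.12/0.256) = 0.6258.
Fraction remaining = 0.6258 → 62.58%.

62.6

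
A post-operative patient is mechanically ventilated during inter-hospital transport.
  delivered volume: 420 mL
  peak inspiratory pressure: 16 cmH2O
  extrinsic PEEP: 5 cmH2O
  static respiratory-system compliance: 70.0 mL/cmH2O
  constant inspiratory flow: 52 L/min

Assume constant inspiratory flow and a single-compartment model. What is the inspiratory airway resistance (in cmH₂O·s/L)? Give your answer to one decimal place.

Flow: 52 L/min ÷ 60 = 0.8667 L/s.
Equation of motion (constant flow): PIP = Vt/C + R·V̇ + PEEP.
R·V̇ = PIP − Vt/C − PEEP = 16 − 420/70.0 − 5 = 16 − 6.0 − 5 = 5.0 cmH2O.
R = 5.0 / 0.8667 = 5.769 cmH2O·s/L.

5.8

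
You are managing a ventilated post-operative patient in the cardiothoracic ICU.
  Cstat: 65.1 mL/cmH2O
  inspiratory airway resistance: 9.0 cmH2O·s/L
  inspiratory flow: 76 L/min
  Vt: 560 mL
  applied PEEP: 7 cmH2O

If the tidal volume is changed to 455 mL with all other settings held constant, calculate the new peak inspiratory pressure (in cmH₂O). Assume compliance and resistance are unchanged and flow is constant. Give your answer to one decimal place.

25.4

Flow: 76 L/min ÷ 60 = 1.2667 L/s.
PIP = Vt/C + R·V̇ + PEEP (constant-flow equation of motion).
Only the elastic term changes: ΔPIP = ΔVt / C = (455 − 560) / 65.1 = -1.613 cmH2O.
Original PIP = 560/65.1 + 9.0×1.2667 + 7 = 27.002 cmH2O; new PIP = 27.002 + (-1.613) = 25.389 cmH2O.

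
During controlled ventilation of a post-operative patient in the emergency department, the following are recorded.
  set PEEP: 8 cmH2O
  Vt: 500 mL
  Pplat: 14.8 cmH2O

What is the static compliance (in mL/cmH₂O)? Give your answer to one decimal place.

73.5

Cstat = Vt / (Pplat − PEEP) = 500 / (14.8 − 8) = 500 / 6.8 = 73.529 mL/cmH2O.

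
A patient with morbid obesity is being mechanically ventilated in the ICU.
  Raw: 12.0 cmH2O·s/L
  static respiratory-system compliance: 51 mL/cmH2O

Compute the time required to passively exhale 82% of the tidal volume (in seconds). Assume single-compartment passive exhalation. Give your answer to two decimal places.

τ = R × C = 12.0 × 51 mL/cmH2O = 12.0 × 0.051 L/cmH2O = 0.612 s.
Exhaled fraction f = 1 − e^(−t/τ) → t = −τ·ln(1 − f) = −0.612·ln(0.18) = 1.049 s.

1.05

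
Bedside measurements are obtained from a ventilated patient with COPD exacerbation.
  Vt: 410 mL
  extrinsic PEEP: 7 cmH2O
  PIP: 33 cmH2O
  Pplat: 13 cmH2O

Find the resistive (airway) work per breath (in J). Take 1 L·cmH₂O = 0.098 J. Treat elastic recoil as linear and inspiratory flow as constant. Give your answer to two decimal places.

0.80

With constant inspiratory flow the resistive pressure is constant at PIP − Pplat = 33 − 13 = 20.0 cmH2O, so resistive work = 20.0 × 0.410 = 8.2 L·cmH2O.
× 0.098 J/(L·cmH2O) → 0.8036 J.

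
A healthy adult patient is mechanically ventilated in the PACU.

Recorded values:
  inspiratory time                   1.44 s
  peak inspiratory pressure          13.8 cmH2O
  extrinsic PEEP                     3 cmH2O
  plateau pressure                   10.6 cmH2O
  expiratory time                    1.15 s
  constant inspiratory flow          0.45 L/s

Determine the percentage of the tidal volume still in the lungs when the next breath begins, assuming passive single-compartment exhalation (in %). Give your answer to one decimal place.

15.0

Vt = flow × Ti = 0.45 L/s × 1.44 s × 1000 mL/L = 648.0 mL.
R = (PIP − Pplat)/V̇ = (13.8 − 10.6) / 0.45 = 3.2/0.45 = 7.111 cmH2O·s/L.
C = Vt/(Pplat − PEEP) = 648.0 / (10.6 − 3) = 648.0/7.6 = 85.263 mL/cmH2O.
τ = R × C = 7.111 × 0.08526 L/cmH2O = 0.6063 s.
Fraction remaining at end-expiration = e^(−Te/τ) = e^(−1.15/0.6063) = 0.1501 → 15.01%.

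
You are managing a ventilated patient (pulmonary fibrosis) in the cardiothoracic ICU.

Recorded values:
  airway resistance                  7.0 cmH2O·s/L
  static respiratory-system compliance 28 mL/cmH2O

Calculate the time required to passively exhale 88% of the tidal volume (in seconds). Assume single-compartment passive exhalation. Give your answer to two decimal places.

0.42

τ = R × C = 7.0 × 28 mL/cmH2O = 7.0 × 0.028 L/cmH2O = 0.196 s.
Exhaled fraction f = 1 − e^(−t/τ) → t = −τ·ln(1 − f) = −0.196·ln(0.12) = 0.4156 s.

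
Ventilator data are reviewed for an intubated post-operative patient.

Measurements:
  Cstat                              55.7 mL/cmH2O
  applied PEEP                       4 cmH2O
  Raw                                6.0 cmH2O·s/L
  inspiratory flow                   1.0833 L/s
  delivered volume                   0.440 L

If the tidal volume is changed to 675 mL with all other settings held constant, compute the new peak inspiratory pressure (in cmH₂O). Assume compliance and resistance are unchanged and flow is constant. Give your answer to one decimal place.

PIP = Vt/C + R·V̇ + PEEP (constant-flow equation of motion).
Only the elastic term changes: ΔPIP = ΔVt / C = (675 − 440) / 55.7 = 4.219 cmH2O.
Original PIP = 440/55.7 + 6.0×1.0833 + 4 = 18.399 cmH2O; new PIP = 18.399 + (4.219) = 22.618 cmH2O.

22.6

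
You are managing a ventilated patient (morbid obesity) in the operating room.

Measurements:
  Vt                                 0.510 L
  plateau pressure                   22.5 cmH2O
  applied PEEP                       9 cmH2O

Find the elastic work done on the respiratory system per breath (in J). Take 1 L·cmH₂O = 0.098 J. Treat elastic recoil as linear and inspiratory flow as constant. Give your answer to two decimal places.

Elastic work ≈ ½ × (Pplat − PEEP) × Vt = 0.5 × (22.5 − 9) × 0.510 L = 0.5 × 13.5 × 0.510 = 3.443 L·cmH2O.
× 0.098 J/(L·cmH2O) → 0.3374 J.

0.34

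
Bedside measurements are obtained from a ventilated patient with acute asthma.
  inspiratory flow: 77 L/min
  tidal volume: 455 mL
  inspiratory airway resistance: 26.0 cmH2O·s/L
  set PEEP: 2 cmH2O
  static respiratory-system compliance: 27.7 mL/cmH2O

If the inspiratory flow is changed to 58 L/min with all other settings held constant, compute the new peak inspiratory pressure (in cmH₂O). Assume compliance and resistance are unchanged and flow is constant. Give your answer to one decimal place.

Flow: 77 L/min ÷ 60 = 1.2833 L/s.
New flow: 58 L/min ÷ 60 = 0.9667 L/s.
PIP = Vt/C + R·V̇ + PEEP (constant-flow equation of motion).
Only the resistive term changes: ΔPIP = R × ΔV̇ = 26.0 × (0.9667 − 1.2833) = 26.0 × -0.3166 = -8.232 cmH2O.
Original PIP = 455/27.7 + 26.0×1.2833 + 2 = 51.792 cmH2O; new PIP = 51.792 + (-8.232) = 43.56 cmH2O.

43.6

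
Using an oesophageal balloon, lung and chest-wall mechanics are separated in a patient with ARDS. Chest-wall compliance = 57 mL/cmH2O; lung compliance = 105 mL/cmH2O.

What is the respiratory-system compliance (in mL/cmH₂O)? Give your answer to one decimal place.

Lung and chest wall are elastances in series: 1/Crs = 1/CL + 1/Ccw.
1/Crs = 1/105 + 1/57 = 0.02707.
Crs = 36.941 mL/cmH2O.

36.9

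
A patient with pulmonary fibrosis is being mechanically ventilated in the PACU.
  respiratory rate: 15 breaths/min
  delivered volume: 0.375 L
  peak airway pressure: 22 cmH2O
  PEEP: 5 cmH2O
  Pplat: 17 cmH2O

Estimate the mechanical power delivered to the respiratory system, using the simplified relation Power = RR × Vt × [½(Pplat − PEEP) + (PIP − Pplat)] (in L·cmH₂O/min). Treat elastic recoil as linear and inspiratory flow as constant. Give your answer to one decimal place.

61.9

Per-breath work = Vt × [½(Pplat−PEEP) + (PIP−Pplat)] = 0.375 × [0.5×12.0 + 5.0] = 0.375 × 11.0 = 4.125 L·cmH2O.
Power = 15 × 4.125 = 61.875 L·cmH2O/min.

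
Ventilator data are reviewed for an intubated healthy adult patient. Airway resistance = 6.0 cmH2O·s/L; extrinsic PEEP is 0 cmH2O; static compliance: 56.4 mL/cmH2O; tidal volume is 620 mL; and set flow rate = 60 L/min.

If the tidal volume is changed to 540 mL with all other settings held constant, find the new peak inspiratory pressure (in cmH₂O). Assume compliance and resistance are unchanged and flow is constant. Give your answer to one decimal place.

Flow: 60 L/min ÷ 60 = 1 L/s.
PIP = Vt/C + R·V̇ + PEEP (constant-flow equation of motion).
Only the elastic term changes: ΔPIP = ΔVt / C = (540 − 620) / 56.4 = -1.418 cmH2O.
Original PIP = 620/56.4 + 6.0×1 + 0 = 16.993 cmH2O; new PIP = 16.993 + (-1.418) = 15.575 cmH2O.

15.6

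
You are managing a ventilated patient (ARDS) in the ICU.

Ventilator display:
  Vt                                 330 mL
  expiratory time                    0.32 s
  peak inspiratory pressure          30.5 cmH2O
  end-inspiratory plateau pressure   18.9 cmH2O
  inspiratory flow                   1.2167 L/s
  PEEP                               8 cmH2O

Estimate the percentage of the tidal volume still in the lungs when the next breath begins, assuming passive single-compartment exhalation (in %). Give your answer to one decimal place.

33.0

R = (PIP − Pplat)/V̇ = (30.5 − 18.9) / 1.2167 = 11.6/1.2167 = 9.534 cmH2O·s/L.
C = Vt/(Pplat − PEEP) = 330.0 / (18.9 − 8) = 330.0/10.9 = 30.275 mL/cmH2O.
τ = R × C = 9.534 × 0.03028 L/cmH2O = 0.2887 s.
Fraction remaining at end-expiration = e^(−Te/τ) = e^(−0.32/0.2887) = 0.3301 → 33.01%.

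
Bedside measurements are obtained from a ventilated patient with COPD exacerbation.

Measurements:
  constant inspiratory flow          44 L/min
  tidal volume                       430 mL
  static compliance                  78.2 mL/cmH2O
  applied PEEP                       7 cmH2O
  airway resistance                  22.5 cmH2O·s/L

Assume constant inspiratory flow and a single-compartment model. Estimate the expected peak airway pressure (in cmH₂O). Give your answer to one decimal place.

Flow: 44 L/min ÷ 60 = 0.7333 L/s.
Equation of motion (constant flow): PIP = Vt/C + R·V̇ + PEEP.
PIP = 430/78.2 + 22.5×0.7333 + 7 = 5.499 + 16.499 + 7 = 28.998 cmH2O.

29.0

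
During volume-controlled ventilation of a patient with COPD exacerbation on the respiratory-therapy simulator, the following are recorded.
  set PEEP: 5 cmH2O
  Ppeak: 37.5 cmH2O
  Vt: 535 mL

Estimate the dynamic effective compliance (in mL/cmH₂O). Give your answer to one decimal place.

Dynamic compliance = Vt / (PIP − PEEP) = 535 / (37.5 − 5) = 535 / 32.5 = 16.462 mL/cmH2O.

16.5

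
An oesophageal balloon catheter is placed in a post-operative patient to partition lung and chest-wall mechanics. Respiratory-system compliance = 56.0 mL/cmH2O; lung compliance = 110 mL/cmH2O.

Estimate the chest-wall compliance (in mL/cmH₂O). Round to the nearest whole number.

1/Ccw = 1/Crs − 1/CL.
1/Ccw = 1/56.0 − 1/110 = 0.008766.
Ccw = 114.08 mL/cmH2O.

114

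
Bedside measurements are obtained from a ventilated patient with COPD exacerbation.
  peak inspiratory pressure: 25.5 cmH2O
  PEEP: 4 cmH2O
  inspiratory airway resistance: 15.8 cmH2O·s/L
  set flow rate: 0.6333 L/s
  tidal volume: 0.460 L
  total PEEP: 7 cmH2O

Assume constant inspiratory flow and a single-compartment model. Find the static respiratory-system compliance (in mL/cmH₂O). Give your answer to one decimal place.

54.2

Total PEEP = 7 cmH2O (set 4 + intrinsic 3); this is the baseline alveolar pressure.
Equation of motion (constant flow): PIP = Vt/C + R·V̇ + PEEP.
Vt/C = PIP − R·V̇ − PEEP = 25.5 − 15.8×0.6333 − 7 = 25.5 − 10.006 − 7 = 8.494 cmH2O.
C = Vt / 8.494 = 460 / 8.494 = 54.156 mL/cmH2O.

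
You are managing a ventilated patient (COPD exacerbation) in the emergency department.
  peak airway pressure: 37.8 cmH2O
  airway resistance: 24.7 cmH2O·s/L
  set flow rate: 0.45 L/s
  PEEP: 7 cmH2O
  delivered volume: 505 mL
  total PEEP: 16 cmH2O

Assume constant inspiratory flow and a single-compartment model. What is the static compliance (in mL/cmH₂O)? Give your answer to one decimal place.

Total PEEP = 16 cmH2O (set 7 + intrinsic 9); this is the baseline alveolar pressure.
Equation of motion (constant flow): PIP = Vt/C + R·V̇ + PEEP.
Vt/C = PIP − R·V̇ − PEEP = 37.8 − 24.7×0.45 − 16 = 37.8 − 11.115 − 16 = 10.685 cmH2O.
C = Vt / 10.685 = 505 / 10.685 = 47.263 mL/cmH2O.

47.3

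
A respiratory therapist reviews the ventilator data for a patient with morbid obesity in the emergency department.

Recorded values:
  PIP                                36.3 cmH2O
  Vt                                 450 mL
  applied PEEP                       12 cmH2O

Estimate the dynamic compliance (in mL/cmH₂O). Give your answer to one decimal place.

18.5

Dynamic compliance = Vt / (PIP − PEEP) = 450 / (36.3 − 12) = 450 / 24.3 = 18.519 mL/cmH2O.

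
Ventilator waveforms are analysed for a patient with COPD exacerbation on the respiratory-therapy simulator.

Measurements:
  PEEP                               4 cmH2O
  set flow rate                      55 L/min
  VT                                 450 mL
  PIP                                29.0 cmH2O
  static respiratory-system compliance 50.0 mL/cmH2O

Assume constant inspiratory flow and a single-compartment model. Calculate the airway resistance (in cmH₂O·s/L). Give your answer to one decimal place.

17.5

Flow: 55 L/min ÷ 60 = 0.9167 L/s.
Equation of motion (constant flow): PIP = Vt/C + R·V̇ + PEEP.
R·V̇ = PIP − Vt/C − PEEP = 29.0 − 450/50.0 − 4 = 29.0 − 9.0 − 4 = 16.0 cmH2O.
R = 16.0 / 0.9167 = 17.454 cmH2O·s/L.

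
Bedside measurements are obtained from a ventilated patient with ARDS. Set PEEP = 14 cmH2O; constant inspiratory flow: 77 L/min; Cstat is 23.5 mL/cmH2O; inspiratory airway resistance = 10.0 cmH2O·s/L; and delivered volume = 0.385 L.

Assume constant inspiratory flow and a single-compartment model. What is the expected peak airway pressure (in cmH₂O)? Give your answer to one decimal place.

43.2

Flow: 77 L/min ÷ 60 = 1.2833 L/s.
Equation of motion (constant flow): PIP = Vt/C + R·V̇ + PEEP.
PIP = 385/23.5 + 10.0×1.2833 + 14 = 16.383 + 12.833 + 14 = 43.216 cmH2O.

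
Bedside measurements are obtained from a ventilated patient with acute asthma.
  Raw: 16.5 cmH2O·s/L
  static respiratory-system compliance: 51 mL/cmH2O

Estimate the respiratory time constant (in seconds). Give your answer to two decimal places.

0.84

τ = R × C = 16.5 × 51 mL/cmH2O = 16.5 × 0.051 L/cmH2O = 0.8415 s.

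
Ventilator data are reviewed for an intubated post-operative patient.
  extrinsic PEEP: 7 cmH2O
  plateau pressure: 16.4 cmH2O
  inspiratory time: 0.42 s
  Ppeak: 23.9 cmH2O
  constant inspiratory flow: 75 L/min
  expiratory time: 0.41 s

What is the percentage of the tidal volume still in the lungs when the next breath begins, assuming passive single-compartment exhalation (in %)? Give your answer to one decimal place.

29.4

Flow: 75 L/min ÷ 60 = 1.25 L/s.
Vt = flow × Ti = 1.25 L/s × 0.42 s × 1000 mL/L = 525.0 mL.
R = (PIP − Pplat)/V̇ = (23.9 − 16.4) / 1.25 = 7.5/1.25 = 6.0 cmH2O·s/L.
C = Vt/(Pplat − PEEP) = 525.0 / (16.4 − 7) = 525.0/9.4 = 55.851 mL/cmH2O.
τ = R × C = 6.0 × 0.05585 L/cmH2O = 0.3351 s.
Fraction remaining at end-expiration = e^(−Te/τ) = e^(−0.41/0.3351) = 0.2942 → 29.42%.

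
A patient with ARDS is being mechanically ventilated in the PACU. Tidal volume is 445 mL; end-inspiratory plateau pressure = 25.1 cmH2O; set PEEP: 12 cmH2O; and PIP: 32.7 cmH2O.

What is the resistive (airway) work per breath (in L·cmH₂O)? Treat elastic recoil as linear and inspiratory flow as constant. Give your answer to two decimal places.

3.38

With constant inspiratory flow the resistive pressure is constant at PIP − Pplat = 32.7 − 25.1 = 7.6 cmH2O, so resistive work = 7.6 × 0.445 = 3.382 L·cmH2O.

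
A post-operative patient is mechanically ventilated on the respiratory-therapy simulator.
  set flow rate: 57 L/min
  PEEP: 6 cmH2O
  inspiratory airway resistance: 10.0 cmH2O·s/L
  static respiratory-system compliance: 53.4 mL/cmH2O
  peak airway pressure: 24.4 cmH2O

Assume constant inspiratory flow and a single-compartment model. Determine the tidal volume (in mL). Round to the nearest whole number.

475

Flow: 57 L/min ÷ 60 = 0.95 L/s.
Equation of motion (constant flow): PIP = Vt/C + R·V̇ + PEEP.
Vt/C = PIP − R·V̇ − PEEP = 24.4 − 9.5 − 6 = 8.9 cmH2O.
Vt = C × 8.9 = 53.4 × 8.9 = 475.26 mL.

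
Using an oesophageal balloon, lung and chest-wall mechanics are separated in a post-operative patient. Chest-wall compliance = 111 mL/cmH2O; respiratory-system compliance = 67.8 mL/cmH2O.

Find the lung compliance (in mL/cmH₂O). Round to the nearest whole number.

1/CL = 1/Crs − 1/Ccw.
1/CL = 1/67.8 − 1/111 = 0.00574.
CL = 174.22 mL/cmH2O.

174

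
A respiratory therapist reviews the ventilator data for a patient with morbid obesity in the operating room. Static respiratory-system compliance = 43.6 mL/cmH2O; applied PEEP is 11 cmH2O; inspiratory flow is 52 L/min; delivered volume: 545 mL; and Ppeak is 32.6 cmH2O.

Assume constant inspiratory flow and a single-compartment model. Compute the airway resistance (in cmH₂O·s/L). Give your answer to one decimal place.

10.5

Flow: 52 L/min ÷ 60 = 0.8667 L/s.
Equation of motion (constant flow): PIP = Vt/C + R·V̇ + PEEP.
R·V̇ = PIP − Vt/C − PEEP = 32.6 − 545/43.6 − 11 = 32.6 − 12.5 − 11 = 9.1 cmH2O.
R = 9.1 / 0.8667 = 10.5 cmH2O·s/L.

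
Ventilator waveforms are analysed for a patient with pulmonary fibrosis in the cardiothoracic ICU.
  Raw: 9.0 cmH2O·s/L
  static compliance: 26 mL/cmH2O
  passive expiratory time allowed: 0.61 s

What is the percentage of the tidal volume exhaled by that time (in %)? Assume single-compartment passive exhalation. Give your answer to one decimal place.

92.6

τ = R × C = 9.0 × 26 mL/cmH2O = 9.0 × 0.026 L/cmH2O = 0.234 s.
Passive exhalation: V(t)/V₀ = e^(−t/τ) = e^(−0.61/0.234) = 0.07377.
Fraction exhaled = 1 − 0.07377 = 0.9262 → 92.62%.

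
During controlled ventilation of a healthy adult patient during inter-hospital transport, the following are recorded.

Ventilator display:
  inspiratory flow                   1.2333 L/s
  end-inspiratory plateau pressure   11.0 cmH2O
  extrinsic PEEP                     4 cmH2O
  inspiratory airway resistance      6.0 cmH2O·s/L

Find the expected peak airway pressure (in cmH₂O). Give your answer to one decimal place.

18.4

PIP = Pplat + Raw × flow = 11.0 + 6.0 × 1.2333 = 11.0 + 7.4 = 18.4 cmH2O.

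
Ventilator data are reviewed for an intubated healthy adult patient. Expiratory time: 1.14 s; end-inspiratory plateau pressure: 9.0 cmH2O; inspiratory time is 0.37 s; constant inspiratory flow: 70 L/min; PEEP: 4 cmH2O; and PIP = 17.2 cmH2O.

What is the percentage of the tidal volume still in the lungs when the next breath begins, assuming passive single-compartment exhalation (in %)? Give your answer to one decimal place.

Flow: 70 L/min ÷ 60 = 1.1667 L/s.
Vt = flow × Ti = 1.1667 L/s × 0.37 s × 1000 mL/L = 431.68 mL.
R = (PIP − Pplat)/V̇ = (17.2 − 9.0) / 1.1667 = 8.2/1.1667 = 7.028 cmH2O·s/L.
C = Vt/(Pplat − PEEP) = 431.68 / (9.0 − 4) = 431.68/5.0 = 86.336 mL/cmH2O.
τ = R × C = 7.028 × 0.08634 L/cmH2O = 0.6068 s.
Fraction remaining at end-expiration = e^(−Te/τ) = e^(−1.14/0.6068) = 0.1528 → 15.28%.

15.3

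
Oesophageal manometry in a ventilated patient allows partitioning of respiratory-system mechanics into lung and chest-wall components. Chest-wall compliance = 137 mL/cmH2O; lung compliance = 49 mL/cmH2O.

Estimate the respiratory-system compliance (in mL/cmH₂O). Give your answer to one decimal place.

36.1

Lung and chest wall are elastances in series: 1/Crs = 1/CL + 1/Ccw.
1/Crs = 1/49 + 1/137 = 0.02771.
Crs = 36.088 mL/cmH2O.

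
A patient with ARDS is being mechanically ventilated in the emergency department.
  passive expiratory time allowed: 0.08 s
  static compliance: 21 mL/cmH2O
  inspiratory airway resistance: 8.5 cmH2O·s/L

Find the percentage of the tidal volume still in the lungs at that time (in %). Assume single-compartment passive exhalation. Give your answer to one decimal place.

τ = R × C = 8.5 × 21 mL/cmH2O = 8.5 × 0.021 L/cmH2O = 0.1785 s.
Passive exhalation: V(t)/V₀ = e^(−t/τ) = e^(−0.08/0.1785) = 0.6388.
Fraction remaining = 0.6388 → 63.88%.

63.9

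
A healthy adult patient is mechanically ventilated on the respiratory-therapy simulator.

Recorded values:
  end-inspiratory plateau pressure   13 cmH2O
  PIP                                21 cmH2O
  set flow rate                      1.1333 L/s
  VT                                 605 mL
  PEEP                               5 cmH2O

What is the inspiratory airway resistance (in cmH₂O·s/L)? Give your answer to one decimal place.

Raw = (PIP − Pplat) / flow = (21 − 13) / 1.1333 = 8.0 / 1.1333 = 7.059 cmH2O·s/L.

7.1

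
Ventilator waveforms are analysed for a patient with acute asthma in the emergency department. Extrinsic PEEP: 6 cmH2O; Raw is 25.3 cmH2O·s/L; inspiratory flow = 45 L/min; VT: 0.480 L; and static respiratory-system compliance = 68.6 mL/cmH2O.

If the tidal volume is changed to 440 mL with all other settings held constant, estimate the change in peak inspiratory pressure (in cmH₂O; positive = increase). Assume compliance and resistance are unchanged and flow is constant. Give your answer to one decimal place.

-0.6

PIP = Vt/C + R·V̇ + PEEP (constant-flow equation of motion).
Only the elastic term changes: ΔPIP = ΔVt / C = (440 − 480) / 68.6 = -0.5831 cmH2O.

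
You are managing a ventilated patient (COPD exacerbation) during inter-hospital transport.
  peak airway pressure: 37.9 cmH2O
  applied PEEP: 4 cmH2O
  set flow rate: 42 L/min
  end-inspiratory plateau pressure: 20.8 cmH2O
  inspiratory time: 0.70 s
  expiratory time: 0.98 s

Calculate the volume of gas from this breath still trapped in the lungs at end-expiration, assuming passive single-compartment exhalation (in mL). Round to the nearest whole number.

124

Flow: 42 L/min ÷ 60 = 0.7 L/s.
Vt = flow × Ti = 0.7 L/s × 0.70 s × 1000 mL/L = 490.0 mL.
R = (PIP − Pplat)/V̇ = (37.9 − 20.8) / 0.7 = 17.1/0.7 = 24.429 cmH2O·s/L.
C = Vt/(Pplat − PEEP) = 490.0 / (20.8 − 4) = 490.0/16.8 = 29.167 mL/cmH2O.
τ = R × C = 24.429 × 0.02917 L/cmH2O = 0.7126 s.
Fraction remaining = e^(−Te/τ) = e^(−0.98/0.7126) = 0.2528.
Trapped volume = 490.0 × 0.2528 = 123.87 mL.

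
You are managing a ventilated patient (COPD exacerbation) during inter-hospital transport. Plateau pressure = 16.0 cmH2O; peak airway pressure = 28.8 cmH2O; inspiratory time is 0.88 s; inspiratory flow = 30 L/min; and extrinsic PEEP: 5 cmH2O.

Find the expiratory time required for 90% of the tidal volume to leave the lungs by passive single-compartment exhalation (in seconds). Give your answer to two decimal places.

2.36

Flow: 30 L/min ÷ 60 = 0.5 L/s.
Vt = flow × Ti = 0.5 L/s × 0.88 s × 1000 mL/L = 440.0 mL.
R = (PIP − Pplat)/V̇ = (28.8 − 16.0) / 0.5 = 12.8/0.5 = 25.6 cmH2O·s/L.
C = Vt/(Pplat − PEEP) = 440.0 / (16.0 − 5) = 440.0/11.0 = 40.0 mL/cmH2O.
τ = R × C = 25.6 × 0.04 L/cmH2O = 1.024 s.
t = −τ·ln(1 − 0.90) = −1.024·ln(0.1) = 2.358 s.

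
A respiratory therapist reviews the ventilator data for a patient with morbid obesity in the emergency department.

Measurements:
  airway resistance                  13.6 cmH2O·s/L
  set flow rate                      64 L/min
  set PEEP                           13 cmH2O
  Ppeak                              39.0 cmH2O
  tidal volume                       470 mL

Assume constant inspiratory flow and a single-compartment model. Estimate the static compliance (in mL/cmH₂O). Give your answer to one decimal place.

Flow: 64 L/min ÷ 60 = 1.0667 L/s.
Equation of motion (constant flow): PIP = Vt/C + R·V̇ + PEEP.
Vt/C = PIP − R·V̇ − PEEP = 39.0 − 13.6×1.0667 − 13 = 39.0 − 14.507 − 13 = 11.493 cmH2O.
C = Vt / 11.493 = 470 / 11.493 = 40.894 mL/cmH2O.

40.9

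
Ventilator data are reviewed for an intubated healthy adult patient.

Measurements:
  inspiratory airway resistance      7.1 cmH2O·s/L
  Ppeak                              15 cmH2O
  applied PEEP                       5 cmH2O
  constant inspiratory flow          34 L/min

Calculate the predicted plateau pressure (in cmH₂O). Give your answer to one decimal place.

11.0

Flow: 34 L/min ÷ 60 = 0.5667 L/s.
Pplat = PIP − Raw × flow = 15 − 7.1 × 0.5667 = 15 − 4.024 = 10.976 cmH2O.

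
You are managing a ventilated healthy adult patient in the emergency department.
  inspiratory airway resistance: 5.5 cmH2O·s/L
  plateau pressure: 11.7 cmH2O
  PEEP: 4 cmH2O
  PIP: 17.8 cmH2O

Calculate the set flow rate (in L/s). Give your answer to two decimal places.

flow = (PIP − Pplat) / Raw = 6.1 / 5.5 = 1.109 L/s.

1.11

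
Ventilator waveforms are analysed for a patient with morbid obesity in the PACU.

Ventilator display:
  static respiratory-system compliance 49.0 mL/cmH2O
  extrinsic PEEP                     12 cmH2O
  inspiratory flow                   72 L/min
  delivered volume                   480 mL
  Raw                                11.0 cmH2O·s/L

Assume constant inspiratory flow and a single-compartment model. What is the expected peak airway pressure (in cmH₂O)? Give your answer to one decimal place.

35.0

Flow: 72 L/min ÷ 60 = 1.2 L/s.
Equation of motion (constant flow): PIP = Vt/C + R·V̇ + PEEP.
PIP = 480/49.0 + 11.0×1.2 + 12 = 9.796 + 13.2 + 12 = 34.996 cmH2O.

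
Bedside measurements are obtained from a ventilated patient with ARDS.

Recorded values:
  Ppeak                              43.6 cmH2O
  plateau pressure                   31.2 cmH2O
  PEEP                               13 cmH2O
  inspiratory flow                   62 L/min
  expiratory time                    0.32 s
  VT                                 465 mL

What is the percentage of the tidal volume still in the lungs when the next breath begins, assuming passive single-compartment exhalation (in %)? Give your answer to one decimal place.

Flow: 62 L/min ÷ 60 = 1.0333 L/s.
R = (PIP − Pplat)/V̇ = (43.6 − 31.2) / 1.0333 = 12.4/1.0333 = 12.0 cmH2O·s/L.
C = Vt/(Pplat − PEEP) = 465.0 / (31.2 − 13) = 465.0/18.2 = 25.549 mL/cmH2O.
τ = R × C = 12.0 × 0.02555 L/cmH2O = 0.3066 s.
Fraction remaining at end-expiration = e^(−Te/τ) = e^(−0.32/0.3066) = 0.3521 → 35.21%.

35.2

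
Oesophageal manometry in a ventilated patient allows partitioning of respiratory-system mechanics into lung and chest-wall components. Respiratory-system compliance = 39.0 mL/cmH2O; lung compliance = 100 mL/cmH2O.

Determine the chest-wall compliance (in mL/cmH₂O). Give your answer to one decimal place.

63.9

1/Ccw = 1/Crs − 1/CL.
1/Ccw = 1/39.0 − 1/100 = 0.01564.
Ccw = 63.939 mL/cmH2O.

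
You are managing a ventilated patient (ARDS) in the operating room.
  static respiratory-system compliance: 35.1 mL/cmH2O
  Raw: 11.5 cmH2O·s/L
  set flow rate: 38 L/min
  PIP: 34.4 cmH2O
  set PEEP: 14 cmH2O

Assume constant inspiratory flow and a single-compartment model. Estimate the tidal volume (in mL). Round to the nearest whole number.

460

Flow: 38 L/min ÷ 60 = 0.6333 L/s.
Equation of motion (constant flow): PIP = Vt/C + R·V̇ + PEEP.
Vt/C = PIP − R·V̇ − PEEP = 34.4 − 7.283 − 14 = 13.117 cmH2O.
Vt = C × 13.117 = 35.1 × 13.117 = 460.41 mL.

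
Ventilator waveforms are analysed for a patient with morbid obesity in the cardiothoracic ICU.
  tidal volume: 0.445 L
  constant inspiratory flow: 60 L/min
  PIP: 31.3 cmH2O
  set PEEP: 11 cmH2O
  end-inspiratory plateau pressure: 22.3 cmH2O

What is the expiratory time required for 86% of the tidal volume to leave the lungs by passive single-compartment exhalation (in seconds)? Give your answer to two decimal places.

Flow: 60 L/min ÷ 60 = 1 L/s.
R = (PIP − Pplat)/V̇ = (31.3 − 22.3) / 1 = 9.0/1 = 9.0 cmH2O·s/L.
C = Vt/(Pplat − PEEP) = 445.0 / (22.3 − 11) = 445.0/11.3 = 39.381 mL/cmH2O.
τ = R × C = 9.0 × 0.03938 L/cmH2O = 0.3544 s.
t = −τ·ln(1 − 0.86) = −0.3544·ln(0.14) = 0.6968 s.

0.70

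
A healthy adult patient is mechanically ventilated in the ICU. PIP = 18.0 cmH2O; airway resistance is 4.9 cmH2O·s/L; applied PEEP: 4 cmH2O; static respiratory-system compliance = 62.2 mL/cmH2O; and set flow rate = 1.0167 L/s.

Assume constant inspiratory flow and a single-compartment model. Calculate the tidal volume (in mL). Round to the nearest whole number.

Equation of motion (constant flow): PIP = Vt/C + R·V̇ + PEEP.
Vt/C = PIP − R·V̇ − PEEP = 18.0 − 4.982 − 4 = 9.018 cmH2O.
Vt = C × 9.018 = 62.2 × 9.018 = 560.92 mL.

561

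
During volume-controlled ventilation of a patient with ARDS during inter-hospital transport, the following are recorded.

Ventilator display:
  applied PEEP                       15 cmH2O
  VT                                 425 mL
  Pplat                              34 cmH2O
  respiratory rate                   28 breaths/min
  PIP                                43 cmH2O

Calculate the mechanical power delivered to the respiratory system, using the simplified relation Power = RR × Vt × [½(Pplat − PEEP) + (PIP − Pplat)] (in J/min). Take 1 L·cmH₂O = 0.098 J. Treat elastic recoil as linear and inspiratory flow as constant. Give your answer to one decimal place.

Per-breath work = Vt × [½(Pplat−PEEP) + (PIP−Pplat)] = 0.425 × [0.5×19.0 + 9.0] = 0.425 × 18.5 = 7.863 L·cmH2O.
Power = 28 × 7.863 = 220.16 L·cmH2O/min.
× 0.098 J/(L·cmH2O) → 21.576 J/min.

21.6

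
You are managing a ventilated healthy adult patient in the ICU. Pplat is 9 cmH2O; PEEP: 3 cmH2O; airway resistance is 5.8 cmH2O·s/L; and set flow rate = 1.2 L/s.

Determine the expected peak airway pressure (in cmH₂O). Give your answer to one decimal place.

PIP = Pplat + Raw × flow = 9 + 5.8 × 1.2 = 9 + 6.96 = 15.96 cmH2O.

16.0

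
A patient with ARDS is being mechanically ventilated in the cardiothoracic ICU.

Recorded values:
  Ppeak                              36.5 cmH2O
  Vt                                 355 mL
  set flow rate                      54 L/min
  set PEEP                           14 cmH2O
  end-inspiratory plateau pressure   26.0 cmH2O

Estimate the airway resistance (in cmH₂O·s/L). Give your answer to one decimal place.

11.7

Flow: 54 L/min ÷ 60 = 0.9 L/s.
Raw = (PIP − Pplat) / flow = (36.5 − 26.0) / 0.9 = 10.5 / 0.9 = 11.667 cmH2O·s/L.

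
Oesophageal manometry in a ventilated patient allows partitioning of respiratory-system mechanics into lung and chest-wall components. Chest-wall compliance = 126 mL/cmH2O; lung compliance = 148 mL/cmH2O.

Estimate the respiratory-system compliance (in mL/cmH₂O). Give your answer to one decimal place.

68.1

Lung and chest wall are elastances in series: 1/Crs = 1/CL + 1/Ccw.
1/Crs = 1/148 + 1/126 = 0.01469.
Crs = 68.074 mL/cmH2O.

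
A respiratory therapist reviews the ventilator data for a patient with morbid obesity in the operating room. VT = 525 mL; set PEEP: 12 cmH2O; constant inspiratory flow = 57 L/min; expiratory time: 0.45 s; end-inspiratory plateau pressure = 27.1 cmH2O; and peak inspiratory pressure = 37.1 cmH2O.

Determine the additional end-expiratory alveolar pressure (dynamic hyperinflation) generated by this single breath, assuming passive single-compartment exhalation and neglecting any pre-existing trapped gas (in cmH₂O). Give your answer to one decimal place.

4.4

Flow: 57 L/min ÷ 60 = 0.95 L/s.
R = (PIP − Pplat)/V̇ = (37.1 − 27.1) / 0.95 = 10.0/0.95 = 10.526 cmH2O·s/L.
C = Vt/(Pplat − PEEP) = 525.0 / (27.1 − 12) = 525.0/15.1 = 34.768 mL/cmH2O.
τ = R × C = 10.526 × 0.03477 L/cmH2O = 0.366 s.
Fraction remaining = e^(−Te/τ) = e^(−0.45/0.366) = 0.2924; trapped volume = 525.0 × 0.2924 = 153.51 mL.
Additional alveolar pressure from trapping ≈ V_trapped / C = 153.51 / 34.768 = 4.415 cmH2O.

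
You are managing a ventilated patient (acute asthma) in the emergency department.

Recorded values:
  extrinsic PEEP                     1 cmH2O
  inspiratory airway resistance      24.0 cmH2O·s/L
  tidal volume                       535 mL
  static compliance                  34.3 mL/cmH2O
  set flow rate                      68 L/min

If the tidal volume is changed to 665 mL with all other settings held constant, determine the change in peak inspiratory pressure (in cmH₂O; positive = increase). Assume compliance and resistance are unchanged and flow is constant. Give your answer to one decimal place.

3.8

PIP = Vt/C + R·V̇ + PEEP (constant-flow equation of motion).
Only the elastic term changes: ΔPIP = ΔVt / C = (665 − 535) / 34.3 = 3.79 cmH2O.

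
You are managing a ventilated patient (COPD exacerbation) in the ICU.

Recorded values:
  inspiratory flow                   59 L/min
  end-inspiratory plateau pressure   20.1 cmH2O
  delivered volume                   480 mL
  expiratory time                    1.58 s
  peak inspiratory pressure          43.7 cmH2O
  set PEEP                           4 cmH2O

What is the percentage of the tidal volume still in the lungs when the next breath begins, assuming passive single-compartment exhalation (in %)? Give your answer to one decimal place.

11.0

Flow: 59 L/min ÷ 60 = 0.9833 L/s.
R = (PIP − Pplat)/V̇ = (43.7 − 20.1) / 0.9833 = 23.6/0.9833 = 24.001 cmH2O·s/L.
C = Vt/(Pplat − PEEP) = 480.0 / (20.1 − 4) = 480.0/16.1 = 29.814 mL/cmH2O.
τ = R × C = 24.001 × 0.02981 L/cmH2O = 0.7155 s.
Fraction remaining at end-expiration = e^(−Te/τ) = e^(−1.58/0.7155) = 0.1099 → 10.99%.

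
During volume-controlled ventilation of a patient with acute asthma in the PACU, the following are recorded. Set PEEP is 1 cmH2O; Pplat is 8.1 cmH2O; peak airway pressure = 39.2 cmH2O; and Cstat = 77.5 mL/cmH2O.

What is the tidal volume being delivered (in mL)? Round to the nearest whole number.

550

Vt = Cstat × (Pplat − PEEP) = 77.5 × (8.1 − 1) = 77.5 × 7.1 = 550.25 mL.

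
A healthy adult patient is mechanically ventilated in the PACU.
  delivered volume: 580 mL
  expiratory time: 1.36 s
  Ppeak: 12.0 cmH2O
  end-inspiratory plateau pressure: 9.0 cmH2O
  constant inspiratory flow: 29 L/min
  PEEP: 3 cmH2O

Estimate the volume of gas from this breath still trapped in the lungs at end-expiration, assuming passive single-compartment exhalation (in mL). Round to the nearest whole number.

Flow: 29 L/min ÷ 60 = 0.4833 L/s.
R = (PIP − Pplat)/V̇ = (12.0 − 9.0) / 0.4833 = 3.0/0.4833 = 6.207 cmH2O·s/L.
C = Vt/(Pplat − PEEP) = 580.0 / (9.0 − 3) = 580.0/6.0 = 96.667 mL/cmH2O.
τ = R × C = 6.207 × 0.09667 L/cmH2O = 0.6 s.
Fraction remaining = e^(−Te/τ) = e^(−1.36/0.6) = 0.1037.
Trapped volume = 580.0 × 0.1037 = 60.146 mL.

60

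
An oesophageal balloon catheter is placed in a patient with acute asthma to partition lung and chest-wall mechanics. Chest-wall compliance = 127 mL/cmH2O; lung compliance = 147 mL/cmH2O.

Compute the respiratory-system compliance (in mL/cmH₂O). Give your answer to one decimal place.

68.1

Lung and chest wall are elastances in series: 1/Crs = 1/CL + 1/Ccw.
1/Crs = 1/147 + 1/127 = 0.01468.
Crs = 68.12 mL/cmH2O.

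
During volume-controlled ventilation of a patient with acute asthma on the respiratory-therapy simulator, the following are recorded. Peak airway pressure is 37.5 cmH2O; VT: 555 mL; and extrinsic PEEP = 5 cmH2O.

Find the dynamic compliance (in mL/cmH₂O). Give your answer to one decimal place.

17.1

Dynamic compliance = Vt / (PIP − PEEP) = 555 / (37.5 − 5) = 555 / 32.5 = 17.077 mL/cmH2O.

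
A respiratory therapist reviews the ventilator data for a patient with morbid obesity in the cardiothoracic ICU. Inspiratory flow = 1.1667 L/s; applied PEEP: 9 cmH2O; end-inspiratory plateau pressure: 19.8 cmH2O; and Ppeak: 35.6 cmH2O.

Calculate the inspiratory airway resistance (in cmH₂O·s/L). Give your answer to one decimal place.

13.5

Raw = (PIP − Pplat) / flow = (35.6 − 19.8) / 1.1667 = 15.8 / 1.1667 = 13.542 cmH2O·s/L.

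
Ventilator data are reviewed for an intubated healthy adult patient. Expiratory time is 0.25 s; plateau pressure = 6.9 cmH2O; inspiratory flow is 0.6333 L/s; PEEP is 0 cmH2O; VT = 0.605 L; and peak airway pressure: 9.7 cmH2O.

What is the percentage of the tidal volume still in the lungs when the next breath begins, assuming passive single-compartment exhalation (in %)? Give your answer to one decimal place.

R = (PIP − Pplat)/V̇ = (9.7 − 6.9) / 0.6333 = 2.8/0.6333 = 4.421 cmH2O·s/L.
C = Vt/(Pplat − PEEP) = 605.0 / (6.9 − 0) = 605.0/6.9 = 87.681 mL/cmH2O.
τ = R × C = 4.421 × 0.08768 L/cmH2O = 0.3876 s.
Fraction remaining at end-expiration = e^(−Te/τ) = e^(−0.25/0.3876) = 0.5247 → 52.47%.

52.5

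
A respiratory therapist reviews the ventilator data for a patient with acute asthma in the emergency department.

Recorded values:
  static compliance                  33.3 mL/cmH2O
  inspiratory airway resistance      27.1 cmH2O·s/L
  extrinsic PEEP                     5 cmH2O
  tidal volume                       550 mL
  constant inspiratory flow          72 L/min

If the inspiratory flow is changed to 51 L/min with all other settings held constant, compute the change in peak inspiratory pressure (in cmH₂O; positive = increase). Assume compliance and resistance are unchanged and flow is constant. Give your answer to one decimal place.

Flow: 72 L/min ÷ 60 = 1.2 L/s.
New flow: 51 L/min ÷ 60 = 0.85 L/s.
PIP = Vt/C + R·V̇ + PEEP (constant-flow equation of motion).
Only the resistive term changes: ΔPIP = R × ΔV̇ = 27.1 × (0.85 − 1.2) = 27.1 × -0.35 = -9.485 cmH2O.

-9.5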